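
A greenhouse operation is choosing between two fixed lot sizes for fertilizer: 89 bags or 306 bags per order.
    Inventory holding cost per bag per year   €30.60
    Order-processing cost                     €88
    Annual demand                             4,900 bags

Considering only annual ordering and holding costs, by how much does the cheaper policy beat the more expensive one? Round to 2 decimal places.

€115.69

For each Q, cost = (D/Q)·S + (Q/2)·H.
TC(89) = (4,900/89)×88 + (89/2)×30.6 = €6,206.64
TC(306) = (4,900/306)×88 + (306/2)×30.6 = €6,090.95
Lots of 306 are cheaper by €115.69.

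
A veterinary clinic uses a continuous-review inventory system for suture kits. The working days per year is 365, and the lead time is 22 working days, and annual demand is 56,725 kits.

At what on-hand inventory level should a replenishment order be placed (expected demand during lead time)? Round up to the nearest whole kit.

Daily demand d = 56,725 / 365 = 155.411 kits/day
Demand during lead time = 155.411 × 22 = 3,419.04
Reorder point = 3,419.04 → round up

3,420 kits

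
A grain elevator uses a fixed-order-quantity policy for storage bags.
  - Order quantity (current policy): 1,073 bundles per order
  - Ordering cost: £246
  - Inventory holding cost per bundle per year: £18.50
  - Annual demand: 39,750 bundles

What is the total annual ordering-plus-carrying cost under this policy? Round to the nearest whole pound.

Annual ordering cost = (D/Q)·S = (39,750/1,073) × 246 = £9,113.23
Annual holding cost  = (Q/2)·H = (1,073/2) × 18.5 = £9,925.25
Total = £9,113.23 + £9,925.25 = £19,038.48

£19,038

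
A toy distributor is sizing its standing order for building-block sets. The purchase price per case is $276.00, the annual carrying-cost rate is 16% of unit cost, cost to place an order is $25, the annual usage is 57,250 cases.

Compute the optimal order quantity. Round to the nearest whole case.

255 cases

Carrying cost H = $276 × 16% = $44.1600/case/yr
EOQ = √(2DS/H) = √(2 × 57,250 × 25 / 44.16)
    = √(64,821.11) ≈ 254.60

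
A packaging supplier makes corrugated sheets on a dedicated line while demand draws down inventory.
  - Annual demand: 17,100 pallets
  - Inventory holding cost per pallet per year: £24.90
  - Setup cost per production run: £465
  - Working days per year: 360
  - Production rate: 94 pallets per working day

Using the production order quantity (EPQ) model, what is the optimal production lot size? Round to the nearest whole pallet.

1,136 pallets

Daily demand d = 17,100/360 = 47.500; p = 94; 1 − d/p = 0.49468
EPQ = √(2DS / (H(1 − d/p)))
    = √(2 × 17,100 × 465 / (24.9 × 0.49468)) ≈ 1,136.26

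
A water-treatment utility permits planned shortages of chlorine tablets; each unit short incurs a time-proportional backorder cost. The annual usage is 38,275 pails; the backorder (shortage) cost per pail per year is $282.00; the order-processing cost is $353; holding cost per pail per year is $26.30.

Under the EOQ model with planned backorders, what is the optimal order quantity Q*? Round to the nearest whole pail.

Q* = √(2DS/H) · √((H + b)/b)
   = √(2 × 38,275 × 353 / 26.3) · √((26.3 + 282) / 282)
   = 1,013.636 × 1.0456 ≈ 1,059.85

1,060 pails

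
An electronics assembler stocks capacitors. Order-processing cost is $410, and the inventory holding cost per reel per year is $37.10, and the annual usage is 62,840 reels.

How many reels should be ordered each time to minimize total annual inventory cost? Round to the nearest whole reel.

1,179 reels

2DS/H = 2·62,840·410/37.1 = 1,388,916.44
EOQ = √1,388,916.44 ≈ 1,178.52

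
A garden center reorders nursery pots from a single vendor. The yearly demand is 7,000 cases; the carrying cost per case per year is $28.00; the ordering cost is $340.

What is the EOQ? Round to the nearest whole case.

Q* = √(2·D·S / H) = √(2·7,000·340 / 28) = √170,000.0 ≈ 412.31

412 cases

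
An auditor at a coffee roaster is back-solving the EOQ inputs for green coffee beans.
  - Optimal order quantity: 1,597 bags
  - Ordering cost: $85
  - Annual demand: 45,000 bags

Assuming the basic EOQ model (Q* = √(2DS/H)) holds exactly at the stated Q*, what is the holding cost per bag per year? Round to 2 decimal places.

$3.00

Since Q* = (2DS/H)^½, squaring gives Q*²·H = 2DS.
H = 2DS / Q² = 2 × 45,000 × 85 / 1,597² = 2.9995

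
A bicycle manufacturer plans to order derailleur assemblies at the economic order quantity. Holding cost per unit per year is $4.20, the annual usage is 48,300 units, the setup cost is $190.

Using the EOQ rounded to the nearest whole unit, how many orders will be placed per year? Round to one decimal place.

23.1 orders per year

EOQ = √(2DS/H) = √(2 × 48,300 × 190 / 4.2)
    = √(4,370,000.00) ≈ 2,090.45 → Q = 2,090
N = D/Q = 48,300/2,090 ≈ 23.110 orders/yr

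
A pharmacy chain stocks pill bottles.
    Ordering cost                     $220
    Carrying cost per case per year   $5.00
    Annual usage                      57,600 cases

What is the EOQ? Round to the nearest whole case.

2,251 cases

Q* = √(2·D·S / H) = √(2·57,600·220 / 5) = √5,068,800.0 ≈ 2,251.40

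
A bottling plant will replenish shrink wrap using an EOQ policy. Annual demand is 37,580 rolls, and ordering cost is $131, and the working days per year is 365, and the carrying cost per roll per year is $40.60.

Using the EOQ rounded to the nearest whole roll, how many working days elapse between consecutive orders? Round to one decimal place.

4.8 days

2DS/H = 2·37,580·131/40.6 = 242,511.33
EOQ = √242,511.33 ≈ 492.45 → Q = 492 rolls
Cycle time = (working days × Q)/D = (365 × 492) / 37,580 = 4.779 days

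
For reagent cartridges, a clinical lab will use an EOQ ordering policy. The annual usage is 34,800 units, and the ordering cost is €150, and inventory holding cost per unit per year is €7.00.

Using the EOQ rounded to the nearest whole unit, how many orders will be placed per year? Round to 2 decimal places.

28.50 orders per year

2DS/H = 2·34,800·150/7 = 1,491,428.57
EOQ = √1,491,428.57 ≈ 1,221.24 → Q = 1,221
Orders per year = D/Q = 34,800 / 1,221 = 28.501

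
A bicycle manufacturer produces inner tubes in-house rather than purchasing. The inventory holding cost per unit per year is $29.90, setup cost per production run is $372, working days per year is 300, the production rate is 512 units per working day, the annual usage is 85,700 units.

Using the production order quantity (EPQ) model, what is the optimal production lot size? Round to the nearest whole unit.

d = 85,700/300 = 285.6667 units/day;  effective holding cost H(1 − d/p) = 29.9·(1 − 285.6667/512) = 13.21751
Q* = √(2DS / H_eff) = √(2·85,700·372 / 13.21751) ≈ 2,196.35

2,196 units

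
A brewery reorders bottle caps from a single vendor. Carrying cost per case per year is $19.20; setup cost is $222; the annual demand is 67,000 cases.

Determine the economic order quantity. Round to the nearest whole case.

1,245 cases

EOQ = √(2DS/H) = √(2 × 67,000 × 222 / 19.2)
    = √(1,549,375.00) ≈ 1,244.74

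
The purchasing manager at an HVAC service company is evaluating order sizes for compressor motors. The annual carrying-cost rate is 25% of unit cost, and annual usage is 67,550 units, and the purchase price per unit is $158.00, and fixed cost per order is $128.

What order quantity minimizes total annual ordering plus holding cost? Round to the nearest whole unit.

662 units

Carrying cost H = $158 × 25% = $39.5000/unit/yr
2DS/H = 2·67,550·128/39.5 = 437,792.41
EOQ = √437,792.41 ≈ 661.66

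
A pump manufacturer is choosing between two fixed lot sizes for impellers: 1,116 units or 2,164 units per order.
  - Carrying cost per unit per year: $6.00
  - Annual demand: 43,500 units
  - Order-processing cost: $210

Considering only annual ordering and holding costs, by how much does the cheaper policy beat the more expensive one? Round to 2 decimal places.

$820.13

For each Q, cost = (D/Q)·S + (Q/2)·H.
TC(1,116) = (43,500/1,116)×210 + (1,116/2)×6 = $11,533.48
TC(2,164) = (43,500/2,164)×210 + (2,164/2)×6 = $10,713.35
Lots of 2,164 are cheaper by $820.13.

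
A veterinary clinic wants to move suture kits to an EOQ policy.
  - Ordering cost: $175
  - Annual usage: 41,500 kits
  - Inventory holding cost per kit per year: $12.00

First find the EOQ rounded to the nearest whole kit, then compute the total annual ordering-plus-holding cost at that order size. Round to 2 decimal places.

$13,202.27

2DS/H = 2·41,500·175/12 = 1,210,416.67
EOQ = √1,210,416.67 ≈ 1,100.19 → Q = 1,100 kits
Orders/yr = 41,500/1,100 = 37.727; ordering cost = 37.727 × $175 = $6,602.27
Average inventory = 1,100/2 = 550; holding cost = 550 × $12 = $6,600.00
Total = $6,602.27 + $6,600.00 = $13,202.27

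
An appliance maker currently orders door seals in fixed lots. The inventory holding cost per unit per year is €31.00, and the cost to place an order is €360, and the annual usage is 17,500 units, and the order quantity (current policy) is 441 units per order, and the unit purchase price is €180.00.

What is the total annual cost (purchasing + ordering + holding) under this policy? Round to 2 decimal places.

€3,171,121.21

Orders/yr = 17,500/441 = 39.683; ordering cost = 39.683 × €360 = €14,285.71
Average inventory = 441/2 = 220.5; holding cost = 220.5 × €31 = €6,835.50
Purchase cost = D·C = 17,500 × 180 = €3,150,000.00
Total = €14,285.71 + €6,835.50 + €3,150,000.00 = €3,171,121.21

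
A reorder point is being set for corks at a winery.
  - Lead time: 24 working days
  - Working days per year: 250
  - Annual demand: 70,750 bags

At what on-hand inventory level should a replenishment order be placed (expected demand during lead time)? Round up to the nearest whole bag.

6,792 bags

Daily demand d = 70,750 / 250 = 283.000 bags/day
Demand during lead time = 283.000 × 24 = 6,792.00
Reorder point = 6,792.00 → round up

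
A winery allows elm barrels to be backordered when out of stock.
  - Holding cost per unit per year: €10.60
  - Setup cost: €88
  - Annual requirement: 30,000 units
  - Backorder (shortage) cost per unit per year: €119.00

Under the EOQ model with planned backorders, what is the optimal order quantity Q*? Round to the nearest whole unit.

737 units

Q* = √(2DS/H) · √((H + b)/b)
   = √(2 × 30,000 × 88 / 10.6) · √((10.6 + 119) / 119)
   = 705.771 × 1.0436 ≈ 736.53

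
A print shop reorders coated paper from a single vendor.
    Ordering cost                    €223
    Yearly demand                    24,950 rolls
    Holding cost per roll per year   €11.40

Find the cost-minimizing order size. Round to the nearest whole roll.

988 rolls

2DS/H = 2·24,950·223/11.4 = 976,114.04
EOQ = √976,114.04 ≈ 987.98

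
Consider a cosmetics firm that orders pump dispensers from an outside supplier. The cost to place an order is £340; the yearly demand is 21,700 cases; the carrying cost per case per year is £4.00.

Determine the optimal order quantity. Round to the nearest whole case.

Optimal lot size Q* = (2 × 21,700 × £340 / £4)^½ ≈ 1,920.68

1,921 cases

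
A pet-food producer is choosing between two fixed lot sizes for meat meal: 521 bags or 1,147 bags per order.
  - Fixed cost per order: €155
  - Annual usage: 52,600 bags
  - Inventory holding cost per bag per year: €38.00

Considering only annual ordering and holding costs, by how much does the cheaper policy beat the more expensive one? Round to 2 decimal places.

Annual cost at Q: ordering D·S/Q plus holding Q·H/2.
TC(521) = (52,600/521)×155 + (521/2)×38 = €25,547.75
TC(1,147) = (52,600/1,147)×155 + (1,147/2)×38 = €28,901.11
Lots of 521 are cheaper by €3,353.36.

€3,353.36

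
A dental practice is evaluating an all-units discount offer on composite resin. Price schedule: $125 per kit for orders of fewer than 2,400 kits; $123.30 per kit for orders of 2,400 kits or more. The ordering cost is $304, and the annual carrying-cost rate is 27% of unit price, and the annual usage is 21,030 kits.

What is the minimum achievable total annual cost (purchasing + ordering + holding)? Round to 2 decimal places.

H₁ = 27%×$125 = $33.7500;  H₂ = 27%×$123.30 = $33.2910
EOQ₁ = √(2×21,030×304/33.7500) = 615.51  (< 2,400, feasible at tier 1)
EOQ₂ = √(2×21,030×304/33.2910) = 619.74  (< 2,400 → use Q = 2,400 at tier-2 price)
TC(tier 1 (EOQ₁), Q≈615.5) = $2,649,523.43
TC(tier 2, Q≈2,400.0) = $2,635,612.00
Minimum at tier 2: $2,635,612.00

$2,635,612.00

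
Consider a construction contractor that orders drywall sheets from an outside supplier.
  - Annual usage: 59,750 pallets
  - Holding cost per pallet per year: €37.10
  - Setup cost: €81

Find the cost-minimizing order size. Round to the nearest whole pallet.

2DS/H = 2·59,750·81/37.1 = 260,902.96
EOQ = √260,902.96 ≈ 510.79

511 pallets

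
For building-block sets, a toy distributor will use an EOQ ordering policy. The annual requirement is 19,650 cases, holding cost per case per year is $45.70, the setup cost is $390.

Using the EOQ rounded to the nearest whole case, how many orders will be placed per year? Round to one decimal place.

EOQ = √(2DS/H) = √(2 × 19,650 × 390 / 45.7)
    = √(335,382.93) ≈ 579.12 → Q = 579
N = D/Q = 19,650/579 ≈ 33.938 orders/yr

33.9 orders per year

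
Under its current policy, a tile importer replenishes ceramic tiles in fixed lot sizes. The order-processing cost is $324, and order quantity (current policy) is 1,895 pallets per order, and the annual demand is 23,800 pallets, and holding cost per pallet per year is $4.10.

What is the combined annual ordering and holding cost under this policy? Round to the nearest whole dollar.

Annual ordering cost = (D/Q)·S = (23,800/1,895) × 324 = $4,069.23
Annual holding cost  = (Q/2)·H = (1,895/2) × 4.1 = $3,884.75
Total = $4,069.23 + $3,884.75 = $7,953.98

$7,954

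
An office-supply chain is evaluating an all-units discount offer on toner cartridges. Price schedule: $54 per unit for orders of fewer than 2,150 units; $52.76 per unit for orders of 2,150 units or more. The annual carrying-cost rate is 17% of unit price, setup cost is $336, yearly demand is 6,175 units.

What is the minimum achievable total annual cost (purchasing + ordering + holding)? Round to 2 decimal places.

H₁ = 17%×$54 = $9.1800;  H₂ = 17%×$52.76 = $8.9692
EOQ₁ = √(2×6,175×336/9.1800) = 672.33  (< 2,150, feasible at tier 1)
EOQ₂ = √(2×6,175×336/8.9692) = 680.18  (< 2,150 → use Q = 2,150 at tier-2 price)
TC(tier 1 (EOQ₁), Q≈672.3) = $339,621.98
TC(tier 2, Q≈2,150.0) = $336,399.91
Minimum at tier 2: $336,399.91

$336,399.91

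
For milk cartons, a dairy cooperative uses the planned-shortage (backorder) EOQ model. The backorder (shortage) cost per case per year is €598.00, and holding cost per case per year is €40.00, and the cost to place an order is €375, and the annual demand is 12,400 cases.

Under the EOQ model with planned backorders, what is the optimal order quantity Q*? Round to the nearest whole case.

498 cases

Q* = √(2DS/H) · √((H + b)/b)
   = √(2 × 12,400 × 375 / 40) · √((40 + 598) / 598)
   = 482.183 × 1.0329 ≈ 498.05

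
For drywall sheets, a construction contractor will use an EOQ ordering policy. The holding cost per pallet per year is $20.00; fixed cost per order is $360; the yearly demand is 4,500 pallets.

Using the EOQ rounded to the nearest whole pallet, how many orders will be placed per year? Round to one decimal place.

11.2 orders per year

EOQ = √(2DS/H) = √(2 × 4,500 × 360 / 20)
    = √(162,000.00) ≈ 402.49 → Q = 402
N = D/Q = 4,500/402 ≈ 11.194 orders/yr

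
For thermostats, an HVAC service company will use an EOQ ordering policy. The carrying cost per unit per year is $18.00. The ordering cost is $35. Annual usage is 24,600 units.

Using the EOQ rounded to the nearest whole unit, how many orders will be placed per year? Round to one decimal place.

Q* = √(2·D·S / H) = √(2·24,600·35 / 18) = √95,666.7 ≈ 309.30 → Q = 309
N = D/Q = 24,600/309 ≈ 79.612 orders/yr

79.6 orders per year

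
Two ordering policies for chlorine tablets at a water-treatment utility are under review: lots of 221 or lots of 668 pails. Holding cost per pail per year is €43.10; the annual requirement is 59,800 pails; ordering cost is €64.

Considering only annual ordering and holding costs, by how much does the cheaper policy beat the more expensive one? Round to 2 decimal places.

€1,955.46

For each Q, cost = (D/Q)·S + (Q/2)·H.
TC(221) = (59,800/221)×64 + (221/2)×43.1 = €22,080.20
TC(668) = (59,800/668)×64 + (668/2)×43.1 = €20,124.74
Cheaper: Q = 668.  Difference = €1,955.46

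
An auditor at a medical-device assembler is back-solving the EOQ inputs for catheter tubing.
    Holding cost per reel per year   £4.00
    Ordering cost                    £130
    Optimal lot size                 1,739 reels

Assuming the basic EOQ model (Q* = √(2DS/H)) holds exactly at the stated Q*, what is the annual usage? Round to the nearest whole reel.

46,525 reels per year

From Q* = √(2DS/H) ⇒ Q*² = 2DS/H.
D = Q²H / (2S) = 1,739² × 4 / (2 × 130) = 46,524.94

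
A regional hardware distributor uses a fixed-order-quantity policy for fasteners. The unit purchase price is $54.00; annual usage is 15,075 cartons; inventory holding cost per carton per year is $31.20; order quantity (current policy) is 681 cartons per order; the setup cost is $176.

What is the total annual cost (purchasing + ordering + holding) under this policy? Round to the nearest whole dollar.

$828,570

Annual ordering cost = (D/Q)·S = (15,075/681) × 176 = $3,896.04
Annual holding cost  = (Q/2)·H = (681/2) × 31.2 = $10,623.60
Purchase cost = D·C = 15,075 × 54 = $814,050.00
Total = $3,896.04 + $10,623.60 + $814,050.00 = $828,569.64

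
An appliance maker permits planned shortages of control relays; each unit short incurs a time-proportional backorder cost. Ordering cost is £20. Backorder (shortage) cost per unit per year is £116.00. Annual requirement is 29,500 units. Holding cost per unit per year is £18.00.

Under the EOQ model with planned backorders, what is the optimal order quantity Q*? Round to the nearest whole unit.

Basic EOQ = √(2·29,500·20/18) = 256.038
Backorder adjustment √((H+b)/b) = √((18+116)/116) = 1.0748
Q* = 256.038 × 1.0748 ≈ 275.19

275 units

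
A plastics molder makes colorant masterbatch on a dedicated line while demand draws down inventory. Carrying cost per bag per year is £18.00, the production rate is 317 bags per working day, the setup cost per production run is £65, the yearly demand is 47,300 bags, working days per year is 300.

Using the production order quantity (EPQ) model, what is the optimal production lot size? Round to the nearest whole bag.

d = 47,300/300 = 157.6667 bags/day;  effective holding cost H(1 − d/p) = 18·(1 − 157.6667/317) = 9.04732
Q* = √(2DS / H_eff) = √(2·47,300·65 / 9.04732) ≈ 824.41

824 bags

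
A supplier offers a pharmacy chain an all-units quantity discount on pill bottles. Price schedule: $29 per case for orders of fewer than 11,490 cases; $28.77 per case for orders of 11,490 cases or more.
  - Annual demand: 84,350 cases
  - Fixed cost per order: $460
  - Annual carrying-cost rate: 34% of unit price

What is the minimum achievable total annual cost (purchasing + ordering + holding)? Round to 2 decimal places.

H₁ = 34%×$29 = $9.8600;  H₂ = 34%×$28.77 = $9.7818
EOQ₁ = √(2×84,350×460/9.8600) = 2,805.42  (< 11,490, feasible at tier 1)
EOQ₂ = √(2×84,350×460/9.7818) = 2,816.61  (< 11,490 → use Q = 11,490 at tier-2 price)
TC(tier 1 (EOQ₁), Q≈2,805.4) = $2,473,811.45
TC(tier 2, Q≈11,490.0) = $2,486,322.88
Minimum at tier 1 (EOQ₁): $2,473,811.45

$2,473,811.45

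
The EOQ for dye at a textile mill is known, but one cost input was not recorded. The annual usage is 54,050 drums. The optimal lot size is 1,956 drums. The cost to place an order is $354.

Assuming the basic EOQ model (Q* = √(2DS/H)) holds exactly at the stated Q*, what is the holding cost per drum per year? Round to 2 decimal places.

$10.00

From Q* = √(2DS/H) ⇒ Q*² = 2DS/H.
H = 2DS / Q² = 2 × 54,050 × 354 / 1,956² = 10.0021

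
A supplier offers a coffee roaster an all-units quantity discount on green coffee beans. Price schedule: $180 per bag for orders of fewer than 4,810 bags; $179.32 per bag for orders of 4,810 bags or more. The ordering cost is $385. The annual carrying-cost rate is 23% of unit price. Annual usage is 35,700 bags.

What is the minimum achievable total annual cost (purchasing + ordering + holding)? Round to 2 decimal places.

H₁ = 23%×$180 = $41.4000;  H₂ = 23%×$179.32 = $41.2436
EOQ₁ = √(2×35,700×385/41.4000) = 814.85  (< 4,810, feasible at tier 1)
EOQ₂ = √(2×35,700×385/41.2436) = 816.40  (< 4,810 → use Q = 4,810 at tier-2 price)
TC(tier 1 (EOQ₁), Q≈814.9) = $6,459,734.92
TC(tier 2, Q≈4,810.0) = $6,503,772.34
Minimum at tier 1 (EOQ₁): $6,459,734.92

$6,459,734.92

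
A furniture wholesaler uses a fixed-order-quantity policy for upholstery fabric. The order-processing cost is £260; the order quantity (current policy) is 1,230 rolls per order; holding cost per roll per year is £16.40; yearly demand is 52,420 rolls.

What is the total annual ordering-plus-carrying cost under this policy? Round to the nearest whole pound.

Ordering: D/Q × S = 52,420/1,230 × £260 = £11,080.65
Holding:  Q/2 × H = 1,230/2 × £16.4 = £10,086.00
Total = £11,080.65 + £10,086.00 = £21,166.65

£21,167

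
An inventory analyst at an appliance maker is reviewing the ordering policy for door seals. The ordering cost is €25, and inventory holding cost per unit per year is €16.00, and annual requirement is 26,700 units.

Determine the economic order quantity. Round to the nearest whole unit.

EOQ = √(2DS/H) = √(2 × 26,700 × 25 / 16)
    = √(83,437.50) ≈ 288.86

289 units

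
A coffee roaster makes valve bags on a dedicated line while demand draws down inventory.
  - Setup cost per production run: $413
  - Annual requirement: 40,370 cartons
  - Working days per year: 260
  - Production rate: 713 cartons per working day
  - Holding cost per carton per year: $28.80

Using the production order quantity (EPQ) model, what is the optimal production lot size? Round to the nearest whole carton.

1,217 cartons

Daily demand d = 40,370/260 = 155.269; p = 713; 1 − d/p = 0.78223
EPQ = √(2DS / (H(1 − d/p)))
    = √(2 × 40,370 × 413 / (28.8 × 0.78223)) ≈ 1,216.62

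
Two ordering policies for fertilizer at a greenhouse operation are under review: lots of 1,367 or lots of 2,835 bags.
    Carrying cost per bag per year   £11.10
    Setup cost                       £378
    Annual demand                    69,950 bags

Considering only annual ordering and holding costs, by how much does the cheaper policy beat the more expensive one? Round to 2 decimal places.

TC(Q) = (D/Q)S + (Q/2)H
TC(1,367) = (69,950/1,367)×378 + (1,367/2)×11.1 = £26,929.28
TC(2,835) = (69,950/2,835)×378 + (2,835/2)×11.1 = £25,060.92
|ΔTC| = |£26,929.28 − £25,060.92| = £1,868.36

£1,868.36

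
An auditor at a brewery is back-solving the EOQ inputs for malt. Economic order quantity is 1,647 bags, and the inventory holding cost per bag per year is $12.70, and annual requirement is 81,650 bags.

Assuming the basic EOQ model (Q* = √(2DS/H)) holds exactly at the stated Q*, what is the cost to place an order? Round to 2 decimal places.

$210.96

Since Q* = (2DS/H)^½, squaring gives Q*²·H = 2DS.
S = Q²H / (2D) = 1,647² × 12.7 / (2 × 81,650) = 210.9622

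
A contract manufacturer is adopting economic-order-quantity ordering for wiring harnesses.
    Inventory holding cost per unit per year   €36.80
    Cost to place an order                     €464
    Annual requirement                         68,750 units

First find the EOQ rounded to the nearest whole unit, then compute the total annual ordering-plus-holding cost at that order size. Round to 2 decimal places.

€48,454.52

Q* = √(2·D·S / H) = √(2·68,750·464 / 36.8) = √1,733,695.7 ≈ 1,316.70 → Q = 1,317 units
Orders/yr = 68,750/1,317 = 52.202; ordering cost = 52.202 × €464 = €24,221.72
Average inventory = 1,317/2 = 658.5; holding cost = 658.5 × €36.8 = €24,232.80
Total = €24,221.72 + €24,232.80 = €48,454.52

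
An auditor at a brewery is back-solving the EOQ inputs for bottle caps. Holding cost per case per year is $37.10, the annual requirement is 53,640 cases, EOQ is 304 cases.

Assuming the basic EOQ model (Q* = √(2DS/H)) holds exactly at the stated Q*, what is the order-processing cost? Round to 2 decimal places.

From Q* = √(2DS/H) ⇒ Q*² = 2DS/H.
S = Q²H / (2D) = 304² × 37.1 / (2 × 53,640) = 31.9597

$31.96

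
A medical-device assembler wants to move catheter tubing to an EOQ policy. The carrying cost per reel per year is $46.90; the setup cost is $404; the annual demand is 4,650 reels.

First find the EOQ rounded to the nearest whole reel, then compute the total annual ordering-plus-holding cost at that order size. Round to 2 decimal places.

$13,274.51

Optimal lot size Q* = (2 × 4,650 × $404 / $46.9)^½ ≈ 283.04 → Q = 283 reels
Ordering: D/Q × S = 4,650/283 × $404 = $6,638.16
Holding:  Q/2 × H = 283/2 × $46.9 = $6,636.35
Total = $6,638.16 + $6,636.35 = $13,274.51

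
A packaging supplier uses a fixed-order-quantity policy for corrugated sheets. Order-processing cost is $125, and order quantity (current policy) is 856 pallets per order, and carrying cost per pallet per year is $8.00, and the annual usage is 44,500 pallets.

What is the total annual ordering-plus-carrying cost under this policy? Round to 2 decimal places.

$9,922.25

Ordering: D/Q × S = 44,500/856 × $125 = $6,498.25
Holding:  Q/2 × H = 856/2 × $8 = $3,424.00
Total = $6,498.25 + $3,424.00 = $9,922.25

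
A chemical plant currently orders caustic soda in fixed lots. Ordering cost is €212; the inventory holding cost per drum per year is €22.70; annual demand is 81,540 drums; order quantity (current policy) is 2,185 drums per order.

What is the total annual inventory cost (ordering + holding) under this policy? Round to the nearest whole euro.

€32,711

Ordering: D/Q × S = 81,540/2,185 × €212 = €7,911.43
Holding:  Q/2 × H = 2,185/2 × €22.7 = €24,799.75
Total = €7,911.43 + €24,799.75 = €32,711.18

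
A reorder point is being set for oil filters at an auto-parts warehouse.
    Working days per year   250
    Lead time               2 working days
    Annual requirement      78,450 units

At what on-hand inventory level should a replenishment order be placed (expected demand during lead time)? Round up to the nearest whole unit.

Daily demand d = 78,450 / 250 = 313.800 units/day
Demand during lead time = 313.800 × 2 = 627.60
Reorder point = 627.60 → round up

628 units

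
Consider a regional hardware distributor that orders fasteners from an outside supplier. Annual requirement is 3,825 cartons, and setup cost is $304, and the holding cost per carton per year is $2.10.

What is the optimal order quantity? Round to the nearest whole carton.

Optimal lot size Q* = (2 × 3,825 × $304 / $2.1)^½ ≈ 1,052.34

1,052 cartons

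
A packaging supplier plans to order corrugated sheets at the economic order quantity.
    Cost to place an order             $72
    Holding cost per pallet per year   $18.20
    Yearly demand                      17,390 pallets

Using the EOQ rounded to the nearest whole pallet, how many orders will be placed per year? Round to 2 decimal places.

Q* = √(2·D·S / H) = √(2·17,390·72 / 18.2) = √137,591.2 ≈ 370.93 → Q = 371
Orders per year = D/Q = 17,390 / 371 = 46.873

46.87 orders per year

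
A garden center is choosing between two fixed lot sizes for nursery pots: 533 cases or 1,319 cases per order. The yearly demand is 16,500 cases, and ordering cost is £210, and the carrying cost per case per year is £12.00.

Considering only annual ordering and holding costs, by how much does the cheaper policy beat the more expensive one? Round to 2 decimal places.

£842.05

TC(Q) = (D/Q)S + (Q/2)H
TC(533) = (16,500/533)×210 + (533/2)×12 = £9,698.94
TC(1,319) = (16,500/1,319)×210 + (1,319/2)×12 = £10,540.99
Cheaper: Q = 533.  Difference = £842.05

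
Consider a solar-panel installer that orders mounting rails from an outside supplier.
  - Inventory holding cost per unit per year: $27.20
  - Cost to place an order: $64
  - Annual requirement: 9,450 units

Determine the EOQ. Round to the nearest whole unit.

EOQ = √(2DS/H) = √(2 × 9,450 × 64 / 27.2)
    = √(44,470.59) ≈ 210.88

211 units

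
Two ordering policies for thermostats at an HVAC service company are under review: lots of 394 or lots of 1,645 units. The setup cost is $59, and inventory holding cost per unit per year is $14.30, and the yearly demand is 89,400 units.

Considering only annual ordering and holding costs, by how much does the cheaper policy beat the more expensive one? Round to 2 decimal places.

$1,236.22

For each Q, cost = (D/Q)·S + (Q/2)·H.
TC(394) = (89,400/394)×59 + (394/2)×14.3 = $16,204.41
TC(1,645) = (89,400/1,645)×59 + (1,645/2)×14.3 = $14,968.19
Lots of 1,645 are cheaper by $1,236.22.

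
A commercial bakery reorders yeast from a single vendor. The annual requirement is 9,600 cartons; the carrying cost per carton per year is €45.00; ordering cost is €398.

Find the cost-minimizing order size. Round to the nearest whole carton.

412 cartons

Optimal lot size Q* = (2 × 9,600 × €398 / €45)^½ ≈ 412.08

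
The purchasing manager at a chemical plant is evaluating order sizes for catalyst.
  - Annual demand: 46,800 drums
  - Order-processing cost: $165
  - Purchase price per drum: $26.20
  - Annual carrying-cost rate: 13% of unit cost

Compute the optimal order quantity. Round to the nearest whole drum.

2,129 drums

Carrying cost H = $26.2 × 13% = $3.4060/drum/yr
EOQ = √(2DS/H) = √(2 × 46,800 × 165 / 3.406)
    = √(4,534,351.15) ≈ 2,129.40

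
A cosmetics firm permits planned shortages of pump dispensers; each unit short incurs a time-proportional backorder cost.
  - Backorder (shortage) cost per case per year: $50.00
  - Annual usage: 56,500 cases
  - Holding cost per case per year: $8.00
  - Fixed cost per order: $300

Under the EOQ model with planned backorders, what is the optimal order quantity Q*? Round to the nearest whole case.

Q* = √(2DS/H) · √((H + b)/b)
   = √(2 × 56,500 × 300 / 8) · √((8 + 50) / 50)
   = 2,058.519 × 1.0770 ≈ 2,217.09

2,217 cases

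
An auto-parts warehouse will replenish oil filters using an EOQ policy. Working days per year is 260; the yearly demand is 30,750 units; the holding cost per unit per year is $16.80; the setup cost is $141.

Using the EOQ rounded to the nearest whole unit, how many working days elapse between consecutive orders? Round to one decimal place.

Q* = √(2·D·S / H) = √(2·30,750·141 / 16.8) = √516,160.7 ≈ 718.44 → Q = 718 units
T = Q/D × 260 days = 718/30,750 × 260 = 6.071 days

6.1 days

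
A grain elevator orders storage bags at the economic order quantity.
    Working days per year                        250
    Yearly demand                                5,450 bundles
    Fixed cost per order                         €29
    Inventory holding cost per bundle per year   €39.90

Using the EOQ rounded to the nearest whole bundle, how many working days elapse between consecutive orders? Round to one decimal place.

Q* = √(2·D·S / H) = √(2·5,450·29 / 39.9) = √7,922.3 ≈ 89.01 → Q = 89 bundles
Days between orders = 250 / (D/Q) = 250 / 61.236 ≈ 4.083

4.1 days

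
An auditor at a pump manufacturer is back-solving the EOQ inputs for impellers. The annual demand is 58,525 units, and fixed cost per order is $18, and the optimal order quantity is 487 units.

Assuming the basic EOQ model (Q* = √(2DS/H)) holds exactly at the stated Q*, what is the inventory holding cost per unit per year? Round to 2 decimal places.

Since Q* = (2DS/H)^½, squaring gives Q*²·H = 2DS.
H = 2DS / Q² = 2 × 58,525 × 18 / 487² = 8.8835

$8.88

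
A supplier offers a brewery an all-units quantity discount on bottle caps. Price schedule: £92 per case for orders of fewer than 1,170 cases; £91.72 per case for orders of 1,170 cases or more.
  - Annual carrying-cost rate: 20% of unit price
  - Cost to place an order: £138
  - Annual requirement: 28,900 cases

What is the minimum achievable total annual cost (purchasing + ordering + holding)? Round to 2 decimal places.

£2,664,847.96

H₁ = 20%×£92 = £18.4000;  H₂ = 20%×£91.72 = £18.3440
EOQ₁ = √(2×28,900×138/18.4000) = 658.41  (< 1,170, feasible at tier 1)
EOQ₂ = √(2×28,900×138/18.3440) = 659.41  (< 1,170 → use Q = 1,170 at tier-2 price)
TC(tier 1 (EOQ₁), Q≈658.4) = £2,670,914.69
TC(tier 2, Q≈1,170.0) = £2,664,847.96
Minimum at tier 2: £2,664,847.96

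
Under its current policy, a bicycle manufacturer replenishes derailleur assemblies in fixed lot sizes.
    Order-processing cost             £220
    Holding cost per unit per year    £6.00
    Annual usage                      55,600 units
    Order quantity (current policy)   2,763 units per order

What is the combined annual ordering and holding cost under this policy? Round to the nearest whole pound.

£12,716

Orders/yr = 55,600/2,763 = 20.123; ordering cost = 20.123 × £220 = £4,427.07
Average inventory = 2,763/2 = 1381.5; holding cost = 1381.5 × £6 = £8,289.00
Total = £4,427.07 + £8,289.00 = £12,716.07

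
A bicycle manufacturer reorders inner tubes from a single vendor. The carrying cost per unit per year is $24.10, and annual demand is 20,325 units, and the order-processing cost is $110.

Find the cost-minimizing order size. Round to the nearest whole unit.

431 units

Q* = √(2·D·S / H) = √(2·20,325·110 / 24.1) = √185,539.4 ≈ 430.74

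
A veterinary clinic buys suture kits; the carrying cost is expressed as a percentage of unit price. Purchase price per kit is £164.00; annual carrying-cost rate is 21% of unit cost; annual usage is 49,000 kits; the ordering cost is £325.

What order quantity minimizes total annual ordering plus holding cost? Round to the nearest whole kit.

H = i·C = 0.21 × £164 = £34.4400 per kit-year
Optimal lot size Q* = (2 × 49,000 × £325 / £34.44)^½ ≈ 961.66

962 kits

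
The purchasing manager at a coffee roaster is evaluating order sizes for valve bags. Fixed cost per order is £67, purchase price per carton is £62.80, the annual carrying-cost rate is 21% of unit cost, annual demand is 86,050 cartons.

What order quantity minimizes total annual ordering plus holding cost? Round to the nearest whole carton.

Holding cost per carton per year: H = 21% × £62.8 = £13.1880
Q* = √(2·D·S / H) = √(2·86,050·67 / 13.188) = √874,332.7 ≈ 935.06

935 cartons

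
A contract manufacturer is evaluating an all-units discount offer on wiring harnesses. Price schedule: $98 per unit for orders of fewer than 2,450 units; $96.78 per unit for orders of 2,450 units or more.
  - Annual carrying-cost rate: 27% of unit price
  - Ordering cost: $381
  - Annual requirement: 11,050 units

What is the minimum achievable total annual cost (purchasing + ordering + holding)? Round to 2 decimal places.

$1,097,826.35

H₁ = 27%×$98 = $26.4600;  H₂ = 27%×$96.78 = $26.1306
EOQ₁ = √(2×11,050×381/26.4600) = 564.11  (< 2,450, feasible at tier 1)
EOQ₂ = √(2×11,050×381/26.1306) = 567.65  (< 2,450 → use Q = 2,450 at tier-2 price)
TC(tier 1 (EOQ₁), Q≈564.1) = $1,097,826.35
TC(tier 2, Q≈2,450.0) = $1,103,147.37
Minimum at tier 1 (EOQ₁): $1,097,826.35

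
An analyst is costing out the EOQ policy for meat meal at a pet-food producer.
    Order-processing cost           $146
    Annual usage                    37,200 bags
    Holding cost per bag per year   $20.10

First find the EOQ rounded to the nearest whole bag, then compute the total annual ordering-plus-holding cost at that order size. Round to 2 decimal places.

$14,776.14

2DS/H = 2·37,200·146/20.1 = 540,417.91
EOQ = √540,417.91 ≈ 735.13 → Q = 735 bags
Annual ordering cost = (D/Q)·S = (37,200/735) × 146 = $7,389.39
Annual holding cost  = (Q/2)·H = (735/2) × 20.1 = $7,386.75
Total = $7,389.39 + $7,386.75 = $14,776.14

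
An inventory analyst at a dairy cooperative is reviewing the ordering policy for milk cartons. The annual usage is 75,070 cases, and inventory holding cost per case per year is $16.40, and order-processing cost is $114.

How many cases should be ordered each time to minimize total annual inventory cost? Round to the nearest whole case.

1,022 cases

2DS/H = 2·75,070·114/16.4 = 1,043,656.10
EOQ = √1,043,656.10 ≈ 1,021.59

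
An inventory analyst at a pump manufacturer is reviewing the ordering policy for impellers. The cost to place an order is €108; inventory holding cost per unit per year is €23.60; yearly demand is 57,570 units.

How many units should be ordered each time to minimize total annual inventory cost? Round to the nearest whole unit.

726 units

Q* = √(2·D·S / H) = √(2·57,570·108 / 23.6) = √526,911.9 ≈ 725.89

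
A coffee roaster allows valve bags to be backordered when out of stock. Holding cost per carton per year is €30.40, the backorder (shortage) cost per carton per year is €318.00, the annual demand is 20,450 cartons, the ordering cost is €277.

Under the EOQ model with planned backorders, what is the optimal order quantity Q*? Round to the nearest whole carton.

Q* = √(2DS/H) · √((H + b)/b)
   = √(2 × 20,450 × 277 / 30.4) · √((30.4 + 318) / 318)
   = 610.471 × 1.0467 ≈ 638.98

639 cartons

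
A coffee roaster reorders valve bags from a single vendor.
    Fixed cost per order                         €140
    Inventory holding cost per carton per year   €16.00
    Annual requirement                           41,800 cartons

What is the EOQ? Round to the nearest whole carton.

855 cartons

Optimal lot size Q* = (2 × 41,800 × €140 / €16)^½ ≈ 855.28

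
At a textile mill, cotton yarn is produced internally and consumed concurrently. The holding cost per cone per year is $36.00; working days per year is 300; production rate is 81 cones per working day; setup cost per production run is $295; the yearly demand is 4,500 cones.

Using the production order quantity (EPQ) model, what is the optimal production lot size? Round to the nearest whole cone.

301 cones

d = 4,500/300 = 15.0000 cones/day;  effective holding cost H(1 − d/p) = 36·(1 − 15.0000/81) = 29.33333
Q* = √(2DS / H_eff) = √(2·4,500·295 / 29.33333) ≈ 300.85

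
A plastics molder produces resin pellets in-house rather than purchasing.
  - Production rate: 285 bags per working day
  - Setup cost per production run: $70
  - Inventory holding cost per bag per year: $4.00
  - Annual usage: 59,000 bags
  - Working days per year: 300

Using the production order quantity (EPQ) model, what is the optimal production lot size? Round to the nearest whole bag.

Daily demand d = 59,000/300 = 196.667; p = 285; 1 − d/p = 0.30994
EPQ = √(2DS / (H(1 − d/p)))
    = √(2 × 59,000 × 70 / (4 × 0.30994)) ≈ 2,581.19

2,581 bags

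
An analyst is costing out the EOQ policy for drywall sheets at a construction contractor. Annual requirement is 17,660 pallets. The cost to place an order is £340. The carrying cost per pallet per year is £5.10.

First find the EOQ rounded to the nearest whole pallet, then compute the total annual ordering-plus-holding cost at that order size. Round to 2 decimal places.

2DS/H = 2·17,660·340/5.1 = 2,354,666.67
EOQ = √2,354,666.67 ≈ 1,534.49 → Q = 1,534 pallets
Annual ordering cost = (D/Q)·S = (17,660/1,534) × 340 = £3,914.21
Annual holding cost  = (Q/2)·H = (1,534/2) × 5.1 = £3,911.70
Total = £3,914.21 + £3,911.70 = £7,825.91

£7,825.91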